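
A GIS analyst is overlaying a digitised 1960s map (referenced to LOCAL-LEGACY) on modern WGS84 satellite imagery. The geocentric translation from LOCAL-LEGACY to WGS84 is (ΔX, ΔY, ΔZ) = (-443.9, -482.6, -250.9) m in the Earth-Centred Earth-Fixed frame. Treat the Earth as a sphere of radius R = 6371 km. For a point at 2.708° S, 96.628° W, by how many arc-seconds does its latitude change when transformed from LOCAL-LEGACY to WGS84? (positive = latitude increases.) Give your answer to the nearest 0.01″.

Δφ = -7.30″

sin φ = -0.047246, cos φ = 0.998883, sin λ = -0.993316, cos λ = -0.115423.
North component: ΔN = −sin φ cos λ·ΔX − sin φ sin λ·ΔY + cos φ·ΔZ = −(-0.047246)(-0.115423)(-443.9) − (-0.047246)(-0.993316)(-482.6) + (0.998883)(-250.9) = -225.55 m.
1° of latitude spans πR/180 = 111195 m, so Δφ = -225.55 / 111195 × 3600 = -7.302″.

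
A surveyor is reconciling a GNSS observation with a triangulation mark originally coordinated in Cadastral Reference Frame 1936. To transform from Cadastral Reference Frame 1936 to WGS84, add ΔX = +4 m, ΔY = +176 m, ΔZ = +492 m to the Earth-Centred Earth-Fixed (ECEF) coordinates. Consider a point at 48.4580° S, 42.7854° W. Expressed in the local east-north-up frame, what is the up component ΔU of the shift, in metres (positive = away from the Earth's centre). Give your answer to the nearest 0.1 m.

ΔU = -445.6 m

The local up (radial) axis is (cos φ cos λ, cos φ sin λ, sin φ), giving ΔU = 1.947 − 79.281 − 368.247 = -445.58 m.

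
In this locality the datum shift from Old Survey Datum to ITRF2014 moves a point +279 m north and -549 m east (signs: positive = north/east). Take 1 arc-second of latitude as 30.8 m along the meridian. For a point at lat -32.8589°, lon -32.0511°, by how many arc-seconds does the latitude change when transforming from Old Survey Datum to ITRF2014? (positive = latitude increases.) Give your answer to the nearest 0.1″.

1″ of latitude = 30.80 m, so Δφ = 279.0 / 30.80 = 9.058″.

Δφ = 9.1″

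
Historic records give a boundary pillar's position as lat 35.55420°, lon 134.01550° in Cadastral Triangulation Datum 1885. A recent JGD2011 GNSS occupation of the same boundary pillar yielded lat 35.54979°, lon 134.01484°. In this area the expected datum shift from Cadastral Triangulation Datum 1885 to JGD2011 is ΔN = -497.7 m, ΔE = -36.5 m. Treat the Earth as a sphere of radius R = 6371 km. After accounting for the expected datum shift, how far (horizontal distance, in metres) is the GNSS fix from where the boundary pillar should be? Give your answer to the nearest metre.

24 m

Observed coordinate differences: Δφ = -0.00441°, Δλ = -0.00066°.
Converting to metres (1° lat = 111195 m, cos φ = 0.813566): observed ΔN = -490.4 m, observed ΔE = -59.7 m.
Subtracting the expected shift leaves a residual of -490.4 − (-497.7) = 7.3 m north and -59.7 − (-36.5) = -23.2 m east.
Residual distance = √(7.3² + (-23.2)²) = 24.3 m.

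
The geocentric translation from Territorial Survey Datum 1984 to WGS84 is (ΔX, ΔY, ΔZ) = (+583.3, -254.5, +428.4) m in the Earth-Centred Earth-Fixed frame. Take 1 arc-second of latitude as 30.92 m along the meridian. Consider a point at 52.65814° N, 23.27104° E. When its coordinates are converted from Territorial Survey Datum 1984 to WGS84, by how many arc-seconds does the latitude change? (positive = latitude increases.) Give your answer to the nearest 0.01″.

Δφ = -2.79″

sin φ = 0.795031, cos φ = 0.606569, sin λ = 0.395081, cos λ = 0.918646.
North component: ΔN = −sin φ cos λ·ΔX − sin φ sin λ·ΔY + cos φ·ΔZ = −(0.795031)(0.918646)(583.3) − (0.795031)(0.395081)(-254.5) + (0.606569)(428.4) = -86.22 m.
1° of latitude spans 3600 × 30.92 = 111312 m, so Δφ = -86.22 / 111312 × 3600 = -2.789″.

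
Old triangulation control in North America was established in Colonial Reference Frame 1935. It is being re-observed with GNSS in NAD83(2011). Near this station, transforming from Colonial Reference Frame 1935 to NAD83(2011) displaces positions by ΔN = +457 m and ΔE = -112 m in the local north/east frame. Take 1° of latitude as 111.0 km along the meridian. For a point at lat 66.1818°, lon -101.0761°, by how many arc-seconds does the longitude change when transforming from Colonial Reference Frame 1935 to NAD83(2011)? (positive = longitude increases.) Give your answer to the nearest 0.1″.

At latitude 66.1818°, cos φ = 0.403836.
1° of longitude at this latitude = 111.0 × cos φ = 44.83 km, so Δλ = -112.0 / 44825.8 = -0.0024986° = -8.995″.

Δλ = -9.0″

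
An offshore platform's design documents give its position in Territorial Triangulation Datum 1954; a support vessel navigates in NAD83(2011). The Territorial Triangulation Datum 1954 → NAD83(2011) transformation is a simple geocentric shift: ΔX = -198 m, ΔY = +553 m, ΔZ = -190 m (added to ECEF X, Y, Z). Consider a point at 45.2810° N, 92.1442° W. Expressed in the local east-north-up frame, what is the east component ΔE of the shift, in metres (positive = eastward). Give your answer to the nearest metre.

ΔE = -219 m

At φ = 45.2810°, λ = -92.1442°: sin φ = 0.710566, cos φ = 0.703630, sin λ = -0.999300, cos λ = -0.037415.
ΔE = −sin λ·ΔX + cos λ·ΔY = −(-0.999300)·(-198) + (-0.037415)·(553) = -218.55 m.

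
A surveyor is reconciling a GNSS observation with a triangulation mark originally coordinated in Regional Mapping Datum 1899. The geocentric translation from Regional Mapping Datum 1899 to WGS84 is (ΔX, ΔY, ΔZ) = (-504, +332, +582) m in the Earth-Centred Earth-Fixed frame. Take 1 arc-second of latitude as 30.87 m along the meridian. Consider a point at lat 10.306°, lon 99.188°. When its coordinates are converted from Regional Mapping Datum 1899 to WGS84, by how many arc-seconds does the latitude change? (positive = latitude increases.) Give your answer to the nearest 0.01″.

sin φ = 0.178905, cos φ = 0.983866, sin λ = 0.987170, cos λ = -0.159674.
North component: ΔN = −sin φ cos λ·ΔX − sin φ sin λ·ΔY + cos φ·ΔZ = −(0.178905)(-0.159674)(-504) − (0.178905)(0.987170)(332) + (0.983866)(582) = 499.58 m.
1° of latitude spans 3600 × 30.87 = 111132 m, so Δφ = 499.58 / 111132 × 3600 = 16.183″.

Δφ = 16.18″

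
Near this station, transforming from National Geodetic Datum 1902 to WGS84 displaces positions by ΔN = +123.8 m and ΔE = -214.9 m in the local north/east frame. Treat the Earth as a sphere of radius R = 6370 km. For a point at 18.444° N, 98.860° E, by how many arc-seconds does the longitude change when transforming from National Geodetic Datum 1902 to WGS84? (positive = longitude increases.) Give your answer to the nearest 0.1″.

At latitude 18.444°, cos φ = 0.948633.
One radian of longitude at latitude φ spans R cos φ, so Δλ = ΔE / (R cos φ) = -214.9 / (6370000 × 0.948633) = -3.5563e-05 rad = -7.335″.

Δλ = -7.3″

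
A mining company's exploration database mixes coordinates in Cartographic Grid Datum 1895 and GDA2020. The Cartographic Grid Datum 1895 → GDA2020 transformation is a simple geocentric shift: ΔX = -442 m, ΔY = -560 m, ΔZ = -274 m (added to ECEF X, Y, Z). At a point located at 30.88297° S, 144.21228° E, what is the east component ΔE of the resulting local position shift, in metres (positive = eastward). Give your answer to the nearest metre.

The local east axis at (φ, λ) is (−sin λ, cos λ, 0), so ΔE = −sin(144.21228°)·(-442) + cos(144.21228°)·(-560) = 712.74 m.

ΔE = 713 m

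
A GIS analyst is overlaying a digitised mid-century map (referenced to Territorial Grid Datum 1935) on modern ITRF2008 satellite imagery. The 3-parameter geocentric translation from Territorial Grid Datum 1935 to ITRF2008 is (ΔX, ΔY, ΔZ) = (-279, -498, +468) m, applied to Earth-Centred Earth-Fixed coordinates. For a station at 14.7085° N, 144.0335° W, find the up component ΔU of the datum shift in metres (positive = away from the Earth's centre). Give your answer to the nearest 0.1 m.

At φ = 14.7085°, λ = -144.0335°: sin φ = 0.253901, cos φ = 0.967230, sin λ = -0.587312, cos λ = -0.809361.
ΔU = cos φ cos λ·ΔX + cos φ sin λ·ΔY + sin φ·ΔZ = (0.967230)(-0.809361)(-279) + (0.967230)(-0.587312)(-498) + (0.253901)(468) = 620.13 m.

ΔU = 620.1 m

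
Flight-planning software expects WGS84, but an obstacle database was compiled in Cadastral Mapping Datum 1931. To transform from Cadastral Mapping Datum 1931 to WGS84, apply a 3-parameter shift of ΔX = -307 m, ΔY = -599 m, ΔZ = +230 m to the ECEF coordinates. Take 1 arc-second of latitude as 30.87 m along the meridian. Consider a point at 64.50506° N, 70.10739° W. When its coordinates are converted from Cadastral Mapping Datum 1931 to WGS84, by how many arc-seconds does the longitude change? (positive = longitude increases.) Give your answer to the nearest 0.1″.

Δλ = -37.1″

sin φ = 0.902623, cos φ = 0.430431, sin λ = -0.940332, cos λ = 0.340258.
East component: ΔE = −sin λ·ΔX + cos λ·ΔY = −(-0.940332)(-307) + (0.340258)(-599) = -492.50 m.
1° of latitude spans 3600 × 30.87 = 111132 m; at latitude φ, 1° of longitude spans that × cos φ = 47834.7 m, so Δλ = -492.50 / 47834.7 × 3600 = -37.065″.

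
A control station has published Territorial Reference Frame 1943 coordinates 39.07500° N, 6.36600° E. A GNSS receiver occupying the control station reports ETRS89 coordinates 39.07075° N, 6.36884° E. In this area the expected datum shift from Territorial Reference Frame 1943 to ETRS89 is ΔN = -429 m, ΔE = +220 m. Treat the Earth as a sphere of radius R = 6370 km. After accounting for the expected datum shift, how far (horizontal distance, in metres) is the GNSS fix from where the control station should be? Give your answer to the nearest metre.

50 m

Observed coordinate differences: Δφ = -0.00425°, Δλ = +0.00284°.
Converting to metres (1° lat = 111177 m, cos φ = 0.776322): observed ΔN = -472.5 m, observed ΔE = 245.1 m.
Subtracting the expected shift leaves a residual of -472.5 − (-429) = -43.5 m north and 245.1 − (220) = 25.1 m east.
Residual distance = √((-43.5)² + 25.1²) = 50.2 m.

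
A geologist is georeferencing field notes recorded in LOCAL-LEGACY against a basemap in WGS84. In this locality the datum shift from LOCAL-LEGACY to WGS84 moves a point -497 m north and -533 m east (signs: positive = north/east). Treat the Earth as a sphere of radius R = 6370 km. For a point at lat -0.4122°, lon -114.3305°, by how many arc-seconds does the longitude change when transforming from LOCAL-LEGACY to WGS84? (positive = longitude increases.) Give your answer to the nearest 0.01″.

At latitude -0.4122°, cos φ = 0.999974.
One radian of longitude at latitude φ spans R cos φ, so Δλ = ΔE / (R cos φ) = -533.0 / (6370000 × 0.999974) = -8.3676e-05 rad = -17.259″.

Δλ = -17.26″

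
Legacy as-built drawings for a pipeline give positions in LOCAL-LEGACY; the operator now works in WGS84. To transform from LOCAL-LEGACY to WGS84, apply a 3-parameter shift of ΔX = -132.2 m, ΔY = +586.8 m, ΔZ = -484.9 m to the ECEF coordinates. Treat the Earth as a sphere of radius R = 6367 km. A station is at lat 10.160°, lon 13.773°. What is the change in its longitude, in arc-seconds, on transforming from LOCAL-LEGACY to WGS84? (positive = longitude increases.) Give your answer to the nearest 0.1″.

Δλ = 19.8″

sin φ = 0.176398, cos φ = 0.984319, sin λ = 0.238076, cos λ = 0.971247.
East component: ΔE = −sin λ·ΔX + cos λ·ΔY = −(0.238076)(-132.2) + (0.971247)(586.8) = 601.40 m.
1° of latitude spans πR/180 = 111125 m; at latitude φ, 1° of longitude spans that × cos φ = 109382.6 m, so Δλ = 601.40 / 109382.6 × 3600 = 19.793″.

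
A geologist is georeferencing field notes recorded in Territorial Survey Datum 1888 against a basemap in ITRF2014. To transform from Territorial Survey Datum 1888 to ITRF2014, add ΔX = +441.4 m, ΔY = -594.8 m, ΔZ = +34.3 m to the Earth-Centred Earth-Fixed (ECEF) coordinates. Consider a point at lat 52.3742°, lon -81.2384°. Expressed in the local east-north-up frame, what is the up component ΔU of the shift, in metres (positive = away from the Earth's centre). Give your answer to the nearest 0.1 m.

ΔU = 427.1 m

The local up (radial) axis is (cos φ cos λ, cos φ sin λ, sin φ), giving ΔU = 41.047 + 358.889 + 27.166 = 427.10 m.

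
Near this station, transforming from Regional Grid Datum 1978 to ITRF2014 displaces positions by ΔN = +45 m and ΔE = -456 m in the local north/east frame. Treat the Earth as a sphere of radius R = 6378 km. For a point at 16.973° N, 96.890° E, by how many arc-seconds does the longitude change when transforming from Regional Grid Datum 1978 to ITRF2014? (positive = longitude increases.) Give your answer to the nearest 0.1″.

Δλ = -15.4″

At latitude 16.973°, cos φ = 0.956442.
One radian of longitude at latitude φ spans R cos φ, so Δλ = ΔE / (R cos φ) = -456.0 / (6378000 × 0.956442) = -7.4752e-05 rad = -15.419″.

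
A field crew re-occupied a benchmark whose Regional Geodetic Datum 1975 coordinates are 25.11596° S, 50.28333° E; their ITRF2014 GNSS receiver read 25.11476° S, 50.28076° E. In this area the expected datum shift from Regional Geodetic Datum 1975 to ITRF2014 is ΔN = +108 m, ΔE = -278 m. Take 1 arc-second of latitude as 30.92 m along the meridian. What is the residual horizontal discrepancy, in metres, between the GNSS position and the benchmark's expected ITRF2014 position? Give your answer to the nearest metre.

32 m

Observed coordinate differences: Δφ = +0.00120°, Δλ = -0.00257°.
Converting to metres (1° lat = 111312 m, cos φ = 0.905451): observed ΔN = 133.6 m, observed ΔE = -259.0 m.
Subtracting the expected shift leaves a residual of 133.6 − (108) = 25.6 m north and -259.0 − (-278) = 19.0 m east.
Residual distance = √(25.6² + 19.0²) = 31.8 m.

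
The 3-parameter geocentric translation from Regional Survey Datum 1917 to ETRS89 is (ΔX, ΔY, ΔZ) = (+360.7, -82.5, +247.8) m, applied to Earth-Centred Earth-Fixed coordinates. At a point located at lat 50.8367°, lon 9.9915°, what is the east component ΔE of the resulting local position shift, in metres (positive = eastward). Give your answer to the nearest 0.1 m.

ΔE = -143.8 m

The local east axis at (φ, λ) is (−sin λ, cos λ, 0), so ΔE = −sin(9.9915°)·360.7 + cos(9.9915°)·(-82.5) = -143.83 m.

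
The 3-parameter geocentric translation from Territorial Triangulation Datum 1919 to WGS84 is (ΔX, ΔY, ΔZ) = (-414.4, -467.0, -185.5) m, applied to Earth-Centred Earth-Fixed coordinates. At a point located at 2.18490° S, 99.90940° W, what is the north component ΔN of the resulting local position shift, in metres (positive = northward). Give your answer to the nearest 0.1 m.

ΔN = -165.1 m

At φ = -2.18490°, λ = -99.90940°: sin φ = -0.038124, cos φ = 0.999273, sin λ = -0.985081, cos λ = -0.172091.
ΔN = −sin φ cos λ·ΔX − sin φ sin λ·ΔY + cos φ·ΔZ = −(-0.038124)(-0.172091)(-414.4) − (-0.038124)(-0.985081)(-467.0) + (0.999273)(-185.5) = -165.11 m.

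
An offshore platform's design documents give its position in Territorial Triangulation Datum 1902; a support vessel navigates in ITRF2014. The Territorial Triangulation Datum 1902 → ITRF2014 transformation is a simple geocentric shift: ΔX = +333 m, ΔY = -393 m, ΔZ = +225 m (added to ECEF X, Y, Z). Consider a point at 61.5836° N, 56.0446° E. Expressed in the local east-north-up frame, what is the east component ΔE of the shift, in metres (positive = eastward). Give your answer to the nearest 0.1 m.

ΔE = -495.7 m

At φ = 61.5836°, λ = 56.0446°: sin φ = 0.879512, cos φ = 0.475876, sin λ = 0.829473, cos λ = 0.558547.
ΔE = −sin λ·ΔX + cos λ·ΔY = −(0.829473)·(333) + (0.558547)·(-393) = -495.72 m.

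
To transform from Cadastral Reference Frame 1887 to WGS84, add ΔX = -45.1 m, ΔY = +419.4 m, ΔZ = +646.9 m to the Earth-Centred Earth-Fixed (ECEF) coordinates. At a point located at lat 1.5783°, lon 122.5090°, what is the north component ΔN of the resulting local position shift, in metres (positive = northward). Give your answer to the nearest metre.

ΔN = 636 m

At φ = 1.5783°, λ = 122.5090°: sin φ = 0.027543, cos φ = 0.999621, sin λ = 0.843307, cos λ = -0.537432.
ΔN = −sin φ cos λ·ΔX − sin φ sin λ·ΔY + cos φ·ΔZ = −(0.027543)(-0.537432)(-45.1) − (0.027543)(0.843307)(419.4) + (0.999621)(646.9) = 636.25 m.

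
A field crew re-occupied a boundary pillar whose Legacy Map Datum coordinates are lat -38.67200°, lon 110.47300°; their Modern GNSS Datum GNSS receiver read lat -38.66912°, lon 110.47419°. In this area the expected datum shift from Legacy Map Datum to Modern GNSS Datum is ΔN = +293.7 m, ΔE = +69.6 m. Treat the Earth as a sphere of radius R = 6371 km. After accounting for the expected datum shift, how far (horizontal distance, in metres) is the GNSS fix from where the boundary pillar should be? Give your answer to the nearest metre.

Observed coordinate differences: Δφ = +0.00288°, Δλ = +0.00119°.
Converting to metres (1° lat = 111195 m, cos φ = 0.780736): observed ΔN = 320.2 m, observed ΔE = 103.3 m.
Subtracting the expected shift leaves a residual of 320.2 − (293.7) = 26.5 m north and 103.3 − (69.6) = 33.7 m east.
Residual distance = √(26.5² + 33.7²) = 42.9 m.

43 m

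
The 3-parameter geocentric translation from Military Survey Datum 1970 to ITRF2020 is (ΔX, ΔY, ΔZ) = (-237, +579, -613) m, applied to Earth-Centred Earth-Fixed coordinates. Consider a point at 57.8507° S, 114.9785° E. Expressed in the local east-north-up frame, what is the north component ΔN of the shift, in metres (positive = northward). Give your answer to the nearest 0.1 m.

ΔN = 202.9 m

At φ = -57.8507°, λ = 114.9785°: sin φ = -0.846664, cos φ = 0.532127, sin λ = 0.906466, cos λ = -0.422278.
ΔN = −sin φ cos λ·ΔX − sin φ sin λ·ΔY + cos φ·ΔZ = −(-0.846664)(-0.422278)(-237) − (-0.846664)(0.906466)(579) + (0.532127)(-613) = 202.91 m.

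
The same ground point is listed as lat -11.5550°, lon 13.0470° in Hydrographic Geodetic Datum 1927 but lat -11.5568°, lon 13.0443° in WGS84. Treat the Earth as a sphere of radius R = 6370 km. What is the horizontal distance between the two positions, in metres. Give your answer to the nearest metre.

Δφ = -11.5568° − -11.5550° = -0.0018°; Δλ = 13.0443° − 13.0470° = -0.0027°.
1° along a meridian = πR/180 = 111177 m.
ΔN = Δφ × 111177 = -200.1 m; ΔE = Δλ × 111177 × cos(-11.5550°) = -0.0027 × 111177 × 0.979733 = -294.1 m.
Distance = √(ΔE² + ΔN²) = √((-294.1)² + (-200.1)²) = 355.7 m.

356 m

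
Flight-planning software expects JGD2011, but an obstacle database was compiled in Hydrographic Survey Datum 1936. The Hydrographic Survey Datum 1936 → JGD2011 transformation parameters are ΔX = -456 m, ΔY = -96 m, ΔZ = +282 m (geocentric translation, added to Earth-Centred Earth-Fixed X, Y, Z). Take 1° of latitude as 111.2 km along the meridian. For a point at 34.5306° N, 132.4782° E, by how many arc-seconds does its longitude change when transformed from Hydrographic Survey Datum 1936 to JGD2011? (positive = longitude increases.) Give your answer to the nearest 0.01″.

Δλ = 15.76″

sin φ = 0.566846, cos φ = 0.823824, sin λ = 0.737534, cos λ = -0.675310.
East component: ΔE = −sin λ·ΔX + cos λ·ΔY = −(0.737534)(-456) + (-0.675310)(-96) = 401.15 m.
1° of latitude spans 111200 m; at latitude φ, 1° of longitude spans that × cos φ = 91609.2 m, so Δλ = 401.15 / 91609.2 × 3600 = 15.764″.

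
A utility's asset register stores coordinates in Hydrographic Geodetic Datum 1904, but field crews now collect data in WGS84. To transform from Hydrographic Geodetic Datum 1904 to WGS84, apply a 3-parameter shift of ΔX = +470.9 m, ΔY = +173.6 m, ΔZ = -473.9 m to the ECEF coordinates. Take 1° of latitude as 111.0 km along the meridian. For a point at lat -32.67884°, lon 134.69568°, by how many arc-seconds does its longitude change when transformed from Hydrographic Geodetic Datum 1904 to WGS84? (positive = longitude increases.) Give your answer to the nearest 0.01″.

sin φ = -0.539930, cos φ = 0.841710, sin λ = 0.710853, cos λ = -0.703341.
East component: ΔE = −sin λ·ΔX + cos λ·ΔY = −(0.710853)(470.9) + (-0.703341)(173.6) = -456.84 m.
1° of latitude spans 111000 m; at latitude φ, 1° of longitude spans that × cos φ = 93429.8 m, so Δλ = -456.84 / 93429.8 × 3600 = -17.603″.

Δλ = -17.60″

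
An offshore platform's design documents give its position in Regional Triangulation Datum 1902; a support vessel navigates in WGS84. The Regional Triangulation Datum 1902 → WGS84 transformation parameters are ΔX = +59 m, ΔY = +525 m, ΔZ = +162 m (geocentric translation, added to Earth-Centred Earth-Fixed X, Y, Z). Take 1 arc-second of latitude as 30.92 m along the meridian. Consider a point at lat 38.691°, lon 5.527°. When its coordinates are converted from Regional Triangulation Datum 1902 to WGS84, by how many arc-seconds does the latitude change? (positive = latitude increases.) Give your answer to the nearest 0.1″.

sin φ = 0.625120, cos φ = 0.780529, sin λ = 0.096315, cos λ = 0.995351.
North component: ΔN = −sin φ cos λ·ΔX − sin φ sin λ·ΔY + cos φ·ΔZ = −(0.625120)(0.995351)(59) − (0.625120)(0.096315)(525) + (0.780529)(162) = 58.13 m.
1° of latitude spans 3600 × 30.92 = 111312 m, so Δφ = 58.13 / 111312 × 3600 = 1.880″.

Δφ = 1.9″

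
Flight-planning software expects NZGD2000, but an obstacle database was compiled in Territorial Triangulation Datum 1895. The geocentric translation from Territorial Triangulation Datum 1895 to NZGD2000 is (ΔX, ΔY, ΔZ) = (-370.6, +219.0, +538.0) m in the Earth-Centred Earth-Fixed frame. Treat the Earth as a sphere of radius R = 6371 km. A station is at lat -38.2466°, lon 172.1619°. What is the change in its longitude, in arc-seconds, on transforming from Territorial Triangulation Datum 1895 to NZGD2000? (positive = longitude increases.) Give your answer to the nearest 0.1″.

Δλ = -6.9″

sin φ = -0.619047, cos φ = 0.785354, sin λ = 0.136374, cos λ = -0.990657.
East component: ΔE = −sin λ·ΔX + cos λ·ΔY = −(0.136374)(-370.6) + (-0.990657)(219.0) = -166.41 m.
1° of latitude spans πR/180 = 111195 m; at latitude φ, 1° of longitude spans that × cos φ = 87327.3 m, so Δλ = -166.41 / 87327.3 × 3600 = -6.860″.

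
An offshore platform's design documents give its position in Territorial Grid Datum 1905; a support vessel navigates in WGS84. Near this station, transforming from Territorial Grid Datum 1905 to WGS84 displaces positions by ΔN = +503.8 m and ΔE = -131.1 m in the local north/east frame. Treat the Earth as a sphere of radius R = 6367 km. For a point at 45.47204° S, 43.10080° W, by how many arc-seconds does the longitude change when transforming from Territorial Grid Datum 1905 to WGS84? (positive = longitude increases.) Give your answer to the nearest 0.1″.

At latitude -45.47204°, cos φ = 0.701257.
One radian of longitude at latitude φ spans R cos φ, so Δλ = ΔE / (R cos φ) = -131.1 / (6367000 × 0.701257) = -2.9362e-05 rad = -6.056″.

Δλ = -6.1″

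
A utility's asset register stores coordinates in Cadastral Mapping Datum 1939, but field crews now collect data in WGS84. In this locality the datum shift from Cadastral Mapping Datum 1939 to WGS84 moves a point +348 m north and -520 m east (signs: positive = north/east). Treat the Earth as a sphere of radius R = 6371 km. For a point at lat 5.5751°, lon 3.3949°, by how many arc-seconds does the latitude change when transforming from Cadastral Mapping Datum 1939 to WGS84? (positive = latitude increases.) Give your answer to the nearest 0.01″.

On a sphere of radius R, 1 rad of latitude = R, so Δφ = ΔN / R = 348.0 / 6371000 = 5.4623e-05 rad = 11.267″.

Δφ = 11.27″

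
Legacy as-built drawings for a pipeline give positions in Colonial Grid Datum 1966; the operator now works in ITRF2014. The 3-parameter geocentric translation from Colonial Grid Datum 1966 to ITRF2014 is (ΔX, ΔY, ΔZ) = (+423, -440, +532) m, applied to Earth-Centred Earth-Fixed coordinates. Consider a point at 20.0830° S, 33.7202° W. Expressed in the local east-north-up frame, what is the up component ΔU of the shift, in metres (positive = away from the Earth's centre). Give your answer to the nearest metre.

ΔU = 377 m

The local up (radial) axis is (cos φ cos λ, cos φ sin λ, sin φ), giving ΔU = 330.441 + 229.409 − 182.679 = 377.17 m.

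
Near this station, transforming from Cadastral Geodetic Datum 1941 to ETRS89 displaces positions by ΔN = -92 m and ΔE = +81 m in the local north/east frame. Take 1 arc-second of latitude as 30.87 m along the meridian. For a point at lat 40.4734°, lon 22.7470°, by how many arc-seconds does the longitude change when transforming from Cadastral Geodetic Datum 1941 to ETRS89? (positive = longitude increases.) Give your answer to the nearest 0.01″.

At latitude 40.4734°, cos φ = 0.760707.
1″ of longitude at this latitude = 30.87 × cos φ = 23.4830 m, so Δλ = 81.0 / 23.4830 = 3.449″.

Δλ = 3.45″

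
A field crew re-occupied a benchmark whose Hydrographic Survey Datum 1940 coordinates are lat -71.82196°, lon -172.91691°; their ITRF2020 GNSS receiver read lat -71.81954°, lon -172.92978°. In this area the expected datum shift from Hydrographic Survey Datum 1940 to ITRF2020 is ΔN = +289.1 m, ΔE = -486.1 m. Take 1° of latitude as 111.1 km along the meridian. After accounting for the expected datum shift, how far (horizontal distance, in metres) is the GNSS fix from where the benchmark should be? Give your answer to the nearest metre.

Observed coordinate differences: Δφ = +0.00242°, Δλ = -0.01287°.
Converting to metres (1° lat = 111100 m, cos φ = 0.311971): observed ΔN = 268.9 m, observed ΔE = -446.1 m.
Subtracting the expected shift leaves a residual of 268.9 − (289.1) = -20.2 m north and -446.1 − (-486.1) = 40.0 m east.
Residual distance = √((-20.2)² + 40.0²) = 44.9 m.

45 m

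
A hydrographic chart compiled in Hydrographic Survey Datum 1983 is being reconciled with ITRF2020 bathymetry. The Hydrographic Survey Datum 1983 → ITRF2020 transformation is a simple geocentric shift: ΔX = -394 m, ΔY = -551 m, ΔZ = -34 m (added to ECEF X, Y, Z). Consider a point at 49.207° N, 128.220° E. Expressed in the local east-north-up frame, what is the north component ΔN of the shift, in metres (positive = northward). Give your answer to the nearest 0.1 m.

ΔN = 121.0 m

The local north axis is (−sin φ cos λ, −sin φ sin λ, cos φ), giving ΔN = -184.545 + 327.729 − 22.213 = 120.97 m.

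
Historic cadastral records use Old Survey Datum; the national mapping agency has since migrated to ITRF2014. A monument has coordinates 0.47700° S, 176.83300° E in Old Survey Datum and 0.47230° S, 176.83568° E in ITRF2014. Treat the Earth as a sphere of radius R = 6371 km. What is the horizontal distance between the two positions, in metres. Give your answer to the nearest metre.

Δφ = -0.47230° − -0.47700° = +0.00470°; Δλ = 176.83568° − 176.83300° = +0.00268°.
1° along a meridian = πR/180 = 111195 m.
ΔN = Δφ × 111195 = 522.6 m; ΔE = Δλ × 111195 × cos(-0.47700°) = +0.00268 × 111195 × 0.999965 = 298.0 m.
Distance = √(ΔE² + ΔN²) = √(298.0² + 522.6²) = 601.6 m.

602 m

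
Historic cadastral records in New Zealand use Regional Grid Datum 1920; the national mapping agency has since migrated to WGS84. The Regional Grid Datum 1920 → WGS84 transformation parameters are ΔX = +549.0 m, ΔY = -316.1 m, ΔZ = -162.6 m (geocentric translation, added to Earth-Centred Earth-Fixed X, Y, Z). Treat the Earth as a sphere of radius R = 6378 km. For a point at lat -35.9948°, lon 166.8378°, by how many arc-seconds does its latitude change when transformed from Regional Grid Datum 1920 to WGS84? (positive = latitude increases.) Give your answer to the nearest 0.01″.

sin φ = -0.587712, cos φ = 0.809070, sin λ = 0.227709, cos λ = -0.973729.
North component: ΔN = −sin φ cos λ·ΔX − sin φ sin λ·ΔY + cos φ·ΔZ = −(-0.587712)(-0.973729)(549.0) − (-0.587712)(0.227709)(-316.1) + (0.809070)(-162.6) = -488.04 m.
1° of latitude spans πR/180 = 111317 m, so Δφ = -488.04 / 111317 × 3600 = -15.783″.

Δφ = -15.78″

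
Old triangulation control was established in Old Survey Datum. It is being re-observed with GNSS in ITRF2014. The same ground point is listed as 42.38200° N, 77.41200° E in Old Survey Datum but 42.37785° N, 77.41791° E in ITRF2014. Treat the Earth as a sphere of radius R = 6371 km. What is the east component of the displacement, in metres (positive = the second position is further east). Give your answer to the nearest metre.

Δφ = 42.37785° − 42.38200° = -0.00415°; Δλ = 77.41791° − 77.41200° = +0.00591°.
1° along a meridian = πR/180 = 111195 m.
ΔN = Δφ × 111195 = -461.5 m; ΔE = Δλ × 111195 × cos(42.38200°) = +0.00591 × 111195 × 0.738667 = 485.4 m.

ΔE = 485 m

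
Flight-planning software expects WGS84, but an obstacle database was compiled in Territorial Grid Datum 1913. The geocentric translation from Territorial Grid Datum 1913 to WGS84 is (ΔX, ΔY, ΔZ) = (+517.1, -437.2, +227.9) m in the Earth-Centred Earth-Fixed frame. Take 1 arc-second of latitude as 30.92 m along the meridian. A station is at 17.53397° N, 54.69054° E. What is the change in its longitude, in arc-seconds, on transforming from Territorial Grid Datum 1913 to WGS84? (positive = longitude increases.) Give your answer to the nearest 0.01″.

sin φ = 0.301271, cos φ = 0.953538, sin λ = 0.816042, cos λ = 0.577992.
East component: ΔE = −sin λ·ΔX + cos λ·ΔY = −(0.816042)(517.1) + (0.577992)(-437.2) = -674.67 m.
1° of latitude spans 3600 × 30.92 = 111312 m; at latitude φ, 1° of longitude spans that × cos φ = 106140.3 m, so Δλ = -674.67 / 106140.3 × 3600 = -22.883″.

Δλ = -22.88″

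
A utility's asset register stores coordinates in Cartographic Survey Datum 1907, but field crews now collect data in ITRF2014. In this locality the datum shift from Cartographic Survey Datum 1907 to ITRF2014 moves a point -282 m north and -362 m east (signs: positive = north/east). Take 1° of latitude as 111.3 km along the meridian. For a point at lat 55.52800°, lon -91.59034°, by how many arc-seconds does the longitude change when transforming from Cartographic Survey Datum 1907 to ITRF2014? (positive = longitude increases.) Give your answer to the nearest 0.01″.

At latitude 55.52800°, cos φ = 0.566003.
1° of longitude at this latitude = 111.3 × cos φ = 63.00 km, so Δλ = -362.0 / 62996.2 = -0.0057464° = -20.687″.

Δλ = -20.69″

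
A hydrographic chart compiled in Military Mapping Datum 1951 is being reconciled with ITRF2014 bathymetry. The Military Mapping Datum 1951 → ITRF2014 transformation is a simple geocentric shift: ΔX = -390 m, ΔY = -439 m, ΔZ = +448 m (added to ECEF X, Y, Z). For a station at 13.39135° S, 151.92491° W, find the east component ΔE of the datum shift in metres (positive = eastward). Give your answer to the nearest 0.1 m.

At φ = -13.39135°, λ = -151.92491°: sin φ = -0.231601, cos φ = 0.972811, sin λ = -0.470628, cos λ = -0.882332.
ΔE = −sin λ·ΔX + cos λ·ΔY = −(-0.470628)·(-390) + (-0.882332)·(-439) = 203.80 m.

ΔE = 203.8 m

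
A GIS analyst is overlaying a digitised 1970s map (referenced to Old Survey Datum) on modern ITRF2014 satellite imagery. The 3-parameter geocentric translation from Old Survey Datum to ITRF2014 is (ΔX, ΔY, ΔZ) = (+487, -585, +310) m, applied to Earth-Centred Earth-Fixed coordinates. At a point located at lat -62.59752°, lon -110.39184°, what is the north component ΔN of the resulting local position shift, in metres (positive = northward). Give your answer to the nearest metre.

At φ = -62.59752°, λ = -110.39184°: sin φ = -0.887795, cos φ = 0.460238, sin λ = -0.937332, cos λ = -0.348439.
ΔN = −sin φ cos λ·ΔX − sin φ sin λ·ΔY + cos φ·ΔZ = −(-0.887795)(-0.348439)(487) − (-0.887795)(-0.937332)(-585) + (0.460238)(310) = 478.84 m.

ΔN = 479 m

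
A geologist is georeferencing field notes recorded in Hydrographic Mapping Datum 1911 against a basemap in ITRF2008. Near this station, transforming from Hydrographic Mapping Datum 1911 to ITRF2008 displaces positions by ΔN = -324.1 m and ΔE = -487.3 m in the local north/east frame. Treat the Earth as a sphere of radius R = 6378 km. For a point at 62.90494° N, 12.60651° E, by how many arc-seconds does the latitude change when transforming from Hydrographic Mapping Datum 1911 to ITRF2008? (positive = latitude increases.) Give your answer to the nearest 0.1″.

On a sphere of radius R, 1 rad of latitude = R, so Δφ = ΔN / R = -324.1 / 6378000 = -5.0815e-05 rad = -10.481″.

Δφ = -10.5″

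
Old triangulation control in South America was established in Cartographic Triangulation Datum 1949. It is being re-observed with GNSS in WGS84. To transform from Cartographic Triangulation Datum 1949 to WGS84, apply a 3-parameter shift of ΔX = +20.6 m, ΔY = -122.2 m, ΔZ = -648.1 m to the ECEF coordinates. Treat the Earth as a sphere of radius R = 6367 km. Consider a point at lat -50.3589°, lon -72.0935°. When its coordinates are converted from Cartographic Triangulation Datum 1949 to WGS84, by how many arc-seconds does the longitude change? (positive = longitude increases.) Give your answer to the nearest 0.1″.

Δλ = -0.9″

sin φ = -0.770056, cos φ = 0.637977, sin λ = -0.951560, cos λ = 0.307465.
East component: ΔE = −sin λ·ΔX + cos λ·ΔY = −(-0.951560)(20.6) + (0.307465)(-122.2) = -17.97 m.
1° of latitude spans πR/180 = 111125 m; at latitude φ, 1° of longitude spans that × cos φ = 70895.2 m, so Δλ = -17.97 / 70895.2 × 3600 = -0.913″.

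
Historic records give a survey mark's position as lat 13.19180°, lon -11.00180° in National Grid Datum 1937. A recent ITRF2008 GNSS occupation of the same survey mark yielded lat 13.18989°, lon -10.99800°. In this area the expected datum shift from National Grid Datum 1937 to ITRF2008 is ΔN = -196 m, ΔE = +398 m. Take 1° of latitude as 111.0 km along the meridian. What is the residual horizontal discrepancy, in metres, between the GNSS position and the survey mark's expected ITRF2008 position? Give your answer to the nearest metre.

20 m

Observed coordinate differences: Δφ = -0.00191°, Δλ = +0.00380°.
Converting to metres (1° lat = 111000 m, cos φ = 0.973612): observed ΔN = -212.0 m, observed ΔE = 410.7 m.
Subtracting the expected shift leaves a residual of -212.0 − (-196) = -16.0 m north and 410.7 − (398) = 12.7 m east.
Residual distance = √((-16.0)² + 12.7²) = 20.4 m.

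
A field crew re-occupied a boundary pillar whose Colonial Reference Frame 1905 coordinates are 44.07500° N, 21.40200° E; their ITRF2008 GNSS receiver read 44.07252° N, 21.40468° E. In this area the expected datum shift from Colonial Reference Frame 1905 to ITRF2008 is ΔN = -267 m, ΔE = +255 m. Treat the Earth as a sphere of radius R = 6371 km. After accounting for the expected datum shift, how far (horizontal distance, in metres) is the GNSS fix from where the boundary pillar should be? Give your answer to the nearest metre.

42 m

Observed coordinate differences: Δφ = -0.00248°, Δλ = +0.00268°.
Converting to metres (1° lat = 111195 m, cos φ = 0.718430): observed ΔN = -275.8 m, observed ΔE = 214.1 m.
Subtracting the expected shift leaves a residual of -275.8 − (-267) = -8.8 m north and 214.1 − (255) = -40.9 m east.
Residual distance = √((-8.8)² + (-40.9)²) = 41.8 m.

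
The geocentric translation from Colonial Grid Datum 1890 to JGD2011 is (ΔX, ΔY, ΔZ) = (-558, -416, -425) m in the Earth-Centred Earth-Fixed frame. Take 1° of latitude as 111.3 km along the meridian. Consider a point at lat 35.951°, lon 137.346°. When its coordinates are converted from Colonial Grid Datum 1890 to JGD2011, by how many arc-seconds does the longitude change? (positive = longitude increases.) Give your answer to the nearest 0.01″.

sin φ = 0.587093, cos φ = 0.809519, sin λ = 0.677569, cos λ = -0.735459.
East component: ΔE = −sin λ·ΔX + cos λ·ΔY = −(0.677569)(-558) + (-0.735459)(-416) = 684.03 m.
1° of latitude spans 111300 m; at latitude φ, 1° of longitude spans that × cos φ = 90099.5 m, so Δλ = 684.03 / 90099.5 × 3600 = 27.331″.

Δλ = 27.33″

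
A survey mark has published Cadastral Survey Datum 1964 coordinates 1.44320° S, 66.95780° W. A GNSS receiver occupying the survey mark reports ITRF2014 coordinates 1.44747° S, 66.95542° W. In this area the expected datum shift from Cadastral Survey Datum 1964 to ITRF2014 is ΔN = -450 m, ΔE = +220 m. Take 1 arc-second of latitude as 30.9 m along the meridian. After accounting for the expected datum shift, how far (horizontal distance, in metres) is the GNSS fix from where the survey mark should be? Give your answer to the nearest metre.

Observed coordinate differences: Δφ = -0.00427°, Δλ = +0.00238°.
Converting to metres (1° lat = 111240 m, cos φ = 0.999683): observed ΔN = -475.0 m, observed ΔE = 264.7 m.
Subtracting the expected shift leaves a residual of -475.0 − (-450) = -25.0 m north and 264.7 − (220) = 44.7 m east.
Residual distance = √((-25.0)² + 44.7²) = 51.2 m.

51 m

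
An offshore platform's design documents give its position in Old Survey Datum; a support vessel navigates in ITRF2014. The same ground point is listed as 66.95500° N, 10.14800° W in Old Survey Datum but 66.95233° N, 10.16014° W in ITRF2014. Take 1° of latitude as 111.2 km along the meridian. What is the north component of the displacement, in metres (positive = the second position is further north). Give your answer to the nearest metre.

Δφ = 66.95233° − 66.95500° = -0.00267°; Δλ = -10.16014° − -10.14800° = -0.01214°.
ΔN = Δφ × 111200 = -296.9 m; ΔE = Δλ × 111200 × cos(66.95500°) = -0.01214 × 111200 × 0.391454 = -528.5 m.

ΔN = -297 m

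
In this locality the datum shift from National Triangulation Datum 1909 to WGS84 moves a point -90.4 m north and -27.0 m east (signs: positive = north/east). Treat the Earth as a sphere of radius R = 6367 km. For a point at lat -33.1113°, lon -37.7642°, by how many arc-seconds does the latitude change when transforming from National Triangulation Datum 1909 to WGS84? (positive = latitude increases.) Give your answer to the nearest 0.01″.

Δφ = -2.93″

On a sphere of radius R, 1 rad of latitude = R, so Δφ = ΔN / R = -90.4 / 6367000 = -1.4198e-05 rad = -2.929″.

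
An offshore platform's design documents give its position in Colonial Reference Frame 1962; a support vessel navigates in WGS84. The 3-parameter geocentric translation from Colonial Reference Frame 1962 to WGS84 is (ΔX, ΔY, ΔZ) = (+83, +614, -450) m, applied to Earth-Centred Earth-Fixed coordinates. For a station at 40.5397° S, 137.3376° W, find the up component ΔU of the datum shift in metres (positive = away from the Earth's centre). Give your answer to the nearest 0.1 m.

ΔU = -70.1 m

The local up (radial) axis is (cos φ cos λ, cos φ sin λ, sin φ), giving ΔU = -46.384 − 316.213 + 292.489 = -70.11 m.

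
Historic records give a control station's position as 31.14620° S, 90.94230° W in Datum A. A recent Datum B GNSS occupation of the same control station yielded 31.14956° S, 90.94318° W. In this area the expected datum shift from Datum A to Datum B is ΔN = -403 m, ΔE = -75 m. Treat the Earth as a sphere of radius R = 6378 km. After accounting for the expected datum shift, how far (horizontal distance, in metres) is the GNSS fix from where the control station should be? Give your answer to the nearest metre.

30 m

Observed coordinate differences: Δφ = -0.00336°, Δλ = -0.00088°.
Converting to metres (1° lat = 111317 m, cos φ = 0.855850): observed ΔN = -374.0 m, observed ΔE = -83.8 m.
Subtracting the expected shift leaves a residual of -374.0 − (-403) = 29.0 m north and -83.8 − (-75) = -8.8 m east.
Residual distance = √(29.0² + (-8.8)²) = 30.3 m.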